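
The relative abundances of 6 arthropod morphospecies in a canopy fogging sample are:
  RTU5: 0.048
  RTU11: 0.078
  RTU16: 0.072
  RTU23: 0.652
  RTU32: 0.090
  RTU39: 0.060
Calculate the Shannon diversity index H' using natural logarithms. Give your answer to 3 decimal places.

1.199

Each pᵢ ln pᵢ term (working shown to 5 dp, full precision carried): 0.048×(-3.03655)=-0.14575, 0.078×(-2.55105)=-0.19898, 0.072×(-2.63109)=-0.18944, 0.652×(-0.42771)=-0.27887, 0.09×(-2.40795)=-0.21672, 0.06×(-2.81341)=-0.16880.
Sum = -1.19856, so H' = 1.199.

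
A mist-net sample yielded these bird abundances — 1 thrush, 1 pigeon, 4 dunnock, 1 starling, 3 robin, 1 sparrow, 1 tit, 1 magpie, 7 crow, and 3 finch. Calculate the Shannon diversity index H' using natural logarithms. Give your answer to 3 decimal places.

Total N = 1+1+4+1+3+1+1+1+7+3 = 23, so the proportions are 0.04348, 0.04348, 0.17391, 0.04348, 0.13043, 0.04348, 0.04348, 0.04348, 0.30435, 0.13043 (working shown to 5 dp, full precision carried).
Each pᵢ ln pᵢ term: 0.04348×(-3.13549)=-0.13633, 0.04348×(-3.13549)=-0.13633, 0.17391×(-1.74920)=-0.30421, 0.04348×(-3.13549)=-0.13633, 0.13043×(-2.03688)=-0.26568, 0.04348×(-3.13549)=-0.13633, 0.04348×(-3.13549)=-0.13633, 0.04348×(-3.13549)=-0.13633, 0.30435×(-1.18958)=-0.36205, 0.13043×(-2.03688)=-0.26568.
Sum = -2.01557, so H' = 2.016.

2.016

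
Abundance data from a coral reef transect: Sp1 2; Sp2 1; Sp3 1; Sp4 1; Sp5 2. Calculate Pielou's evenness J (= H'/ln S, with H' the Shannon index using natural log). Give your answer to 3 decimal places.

0.963

Total N = 2+1+1+1+2 = 7, so the proportions are 0.28571, 0.14286, 0.14286, 0.14286, 0.28571 (working shown to 5 dp, full precision carried).
H' = −Σ pᵢ ln pᵢ = −((-0.35793) + (-0.27799) + (-0.27799) + (-0.27799) + (-0.35793)) = 1.54983.
With S = 5 species, ln S = 1.60944, so J = 1.54983/1.60944 = 0.96296, i.e. 0.963 to 3 decimal places.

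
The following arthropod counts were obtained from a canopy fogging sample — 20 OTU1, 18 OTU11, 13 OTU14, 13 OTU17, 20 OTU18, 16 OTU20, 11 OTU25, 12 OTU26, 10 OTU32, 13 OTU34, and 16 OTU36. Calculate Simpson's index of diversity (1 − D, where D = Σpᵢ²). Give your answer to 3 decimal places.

0.904

Total N = 20+18+13+13+20+16+11+12+10+13+16 = 162, so the proportions are 0.12346, 0.11111, 0.08025, 0.08025, 0.12346, 0.09877, 0.0679, 0.07407, 0.06173, 0.08025, 0.09877 (working shown to 5 dp, full precision carried).
D = 0.12346² + 0.11111² + 0.08025² + 0.08025² + 0.12346² + 0.09877² + 0.0679² + 0.07407² + 0.06173² + 0.08025² + 0.09877² = 0.01524 + 0.01235 + 0.00644 + 0.00644 + 0.01524 + 0.00975 + 0.00461 + 0.00549 + 0.00381 + 0.00644 + 0.00975 = 0.09556.
So 1 − D = 0.90444, i.e. 0.904 to 3 decimal places.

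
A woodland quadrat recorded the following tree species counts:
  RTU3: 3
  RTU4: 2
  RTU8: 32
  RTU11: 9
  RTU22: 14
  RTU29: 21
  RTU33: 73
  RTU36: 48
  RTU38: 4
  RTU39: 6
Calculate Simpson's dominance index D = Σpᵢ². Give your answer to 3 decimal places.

Total N = 3+2+32+9+14+21+73+48+4+6 = 212, so the proportions are 0.01415, 0.00943, 0.15094, 0.04245, 0.06604, 0.09906, 0.34434, 0.22642, 0.01887, 0.0283 (working shown to 5 dp, full precision carried).
D = 0.01415² + 0.00943² + 0.15094² + 0.04245² + 0.06604² + 0.09906² + 0.34434² + 0.22642² + 0.01887² + 0.0283² = 0.00020 + 0.00009 + 0.02278 + 0.00180 + 0.00436 + 0.00981 + 0.11857 + 0.05126 + 0.00036 + 0.00080 = 0.21004.
To 3 decimal places, D = 0.210.

0.210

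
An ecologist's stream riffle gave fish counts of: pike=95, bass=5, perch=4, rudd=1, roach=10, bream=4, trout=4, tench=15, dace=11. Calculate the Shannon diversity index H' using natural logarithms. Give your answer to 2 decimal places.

Total N = 95+5+4+1+10+4+4+15+11 = 149, so the proportions are 0.6376, 0.0336, 0.0268, 0.0067, 0.0671, 0.0268, 0.0268, 0.1007, 0.0738 (working shown to 4 dp, full precision carried).
Each pᵢ ln pᵢ term: 0.6376×(-0.4501)=-0.2870, 0.0336×(-3.3945)=-0.1139, 0.0268×(-3.6177)=-0.0971, 0.0067×(-5.0039)=-0.0336, 0.0671×(-2.7014)=-0.1813, 0.0268×(-3.6177)=-0.0971, 0.0268×(-3.6177)=-0.0971, 0.1007×(-2.2959)=-0.2311, 0.0738×(-2.6061)=-0.1924.
Sum = -1.3306, so H' = 1.33.

1.33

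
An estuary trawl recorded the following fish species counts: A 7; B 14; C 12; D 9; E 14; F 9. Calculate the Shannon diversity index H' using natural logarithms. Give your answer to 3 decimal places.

Total N = 7+14+12+9+14+9 = 65, so the proportions are 0.10769, 0.21538, 0.18462, 0.13846, 0.21538, 0.13846 (working shown to 5 dp, full precision carried).
Each pᵢ ln pᵢ term: 0.10769×(-2.22848)=-0.23999, 0.21538×(-1.53533)=-0.33069, 0.18462×(-1.68948)=-0.31190, 0.13846×(-1.97716)=-0.27376, 0.21538×(-1.53533)=-0.33069, 0.13846×(-1.97716)=-0.27376.
Sum = -1.76079, so H' = 1.761.

1.761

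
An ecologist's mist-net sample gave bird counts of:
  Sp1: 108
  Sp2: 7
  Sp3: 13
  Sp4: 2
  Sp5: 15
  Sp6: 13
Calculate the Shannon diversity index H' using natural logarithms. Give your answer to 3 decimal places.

1.088

Total N = 108+7+13+2+15+13 = 158, so the proportions are 0.68354, 0.0443, 0.08228, 0.01266, 0.09494, 0.08228 (working shown to 5 dp, full precision carried).
Each pᵢ ln pᵢ term: 0.68354×(-0.38046)=-0.26006, 0.0443×(-3.11668)=-0.13808, 0.08228×(-2.49765)=-0.20550, 0.01266×(-4.36945)=-0.05531, 0.09494×(-2.35454)=-0.22353, 0.08228×(-2.49765)=-0.20550.
Sum = -1.08799, so H' = 1.088.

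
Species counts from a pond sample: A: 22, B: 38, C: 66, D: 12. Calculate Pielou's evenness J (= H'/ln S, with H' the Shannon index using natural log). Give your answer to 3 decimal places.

Total N = 22+38+66+12 = 138, so the proportions are 0.15942, 0.27536, 0.47826, 0.08696 (working shown to 5 dp, full precision carried).
H' = −Σ pᵢ ln pᵢ = −((-0.29273) + (-0.35513) + (-0.35276) + (-0.21238)) = 1.21300.
With S = 4 species, ln S = 1.38629, so J = 1.21300/1.38629 = 0.87499, i.e. 0.875 to 3 decimal places.

0.875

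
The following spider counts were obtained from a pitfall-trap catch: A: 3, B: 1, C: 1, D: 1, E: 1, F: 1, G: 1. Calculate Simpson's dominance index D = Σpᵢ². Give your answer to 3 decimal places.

Total N = 3+1+1+1+1+1+1 = 9, so the proportions are 0.33333, 0.11111, 0.11111, 0.11111, 0.11111, 0.11111, 0.11111 (working shown to 5 dp, full precision carried).
D = 0.33333² + 0.11111² + 0.11111² + 0.11111² + 0.11111² + 0.11111² + 0.11111² = 0.11111 + 0.01235 + 0.01235 + 0.01235 + 0.01235 + 0.01235 + 0.01235 = 0.18519.
To 3 decimal places, D = 0.185.

0.185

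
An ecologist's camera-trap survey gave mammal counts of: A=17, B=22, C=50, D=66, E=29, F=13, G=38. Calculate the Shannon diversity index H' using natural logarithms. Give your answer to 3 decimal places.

1.811

Total N = 17+22+50+66+29+13+38 = 235, so the proportions are 0.07234, 0.09362, 0.21277, 0.28085, 0.1234, 0.05532, 0.1617 (working shown to 5 dp, full precision carried).
Each pᵢ ln pᵢ term: 0.07234×(-2.62637)=-0.18999, 0.09362×(-2.36854)=-0.22174, 0.21277×(-1.54756)=-0.32927, 0.28085×(-1.26993)=-0.35666, 0.1234×(-2.09229)=-0.25820, 0.05532×(-2.89464)=-0.16013, 0.1617×(-1.82200)=-0.29462.
Sum = -1.81061, so H' = 1.811.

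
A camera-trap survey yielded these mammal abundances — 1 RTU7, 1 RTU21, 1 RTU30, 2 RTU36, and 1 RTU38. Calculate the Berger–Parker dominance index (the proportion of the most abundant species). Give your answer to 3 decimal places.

Total N = 1+1+1+2+1 = 6, so the proportions are 0.16667, 0.16667, 0.16667, 0.33333, 0.16667 (working shown to 5 dp, full precision carried).
The largest proportion is 0.33333, i.e. d = 0.333 to 3 decimal places.

0.333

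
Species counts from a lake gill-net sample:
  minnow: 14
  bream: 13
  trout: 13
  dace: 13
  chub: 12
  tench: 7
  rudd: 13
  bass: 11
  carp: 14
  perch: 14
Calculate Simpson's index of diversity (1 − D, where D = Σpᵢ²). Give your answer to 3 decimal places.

0.897

Total N = 14+13+13+13+12+7+13+11+14+14 = 124, so the proportions are 0.1129, 0.10484, 0.10484, 0.10484, 0.09677, 0.05645, 0.10484, 0.08871, 0.1129, 0.1129 (working shown to 5 dp, full precision carried).
D = 0.1129² + 0.10484² + 0.10484² + 0.10484² + 0.09677² + 0.05645² + 0.10484² + 0.08871² + 0.1129² + 0.1129² = 0.01275 + 0.01099 + 0.01099 + 0.01099 + 0.00937 + 0.00319 + 0.01099 + 0.00787 + 0.01275 + 0.01275 = 0.10263.
So 1 − D = 0.89737, i.e. 0.897 to 3 decimal places.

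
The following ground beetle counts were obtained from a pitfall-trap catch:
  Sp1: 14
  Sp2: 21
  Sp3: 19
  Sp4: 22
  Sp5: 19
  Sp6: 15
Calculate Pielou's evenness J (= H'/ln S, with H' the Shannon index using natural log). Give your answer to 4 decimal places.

0.9927

Total N = 14+21+19+22+19+15 = 110, so the proportions are 0.127273, 0.190909, 0.172727, 0.2, 0.172727, 0.136364 (working shown to 6 dp, full precision carried).
H' = −Σ pᵢ ln pᵢ = −((-0.262363) + (-0.316137) + (-0.303316) + (-0.321888) + (-0.303316) + (-0.271695)) = 1.778715.
With S = 6 species, ln S = 1.791759, so J = 1.778715/1.791759 = 0.992720, i.e. 0.9927 to 4 decimal places.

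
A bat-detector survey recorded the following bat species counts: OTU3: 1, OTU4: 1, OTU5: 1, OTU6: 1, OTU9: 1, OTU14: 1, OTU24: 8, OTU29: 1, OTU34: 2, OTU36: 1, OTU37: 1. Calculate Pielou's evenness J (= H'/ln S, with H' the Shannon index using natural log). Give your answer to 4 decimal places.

0.8324

Total N = 1+1+1+1+1+1+8+1+2+1+1 = 19, so the proportions are 0.052632, 0.052632, 0.052632, 0.052632, 0.052632, 0.052632, 0.421053, 0.052632, 0.105263, 0.052632, 0.052632 (working shown to 6 dp, full precision carried).
H' = −Σ pᵢ ln pᵢ = −((-0.154970) + (-0.154970) + (-0.154970) + (-0.154970) + (-0.154970) + (-0.154970) + (-0.364209) + (-0.154970) + (-0.236978) + (-0.154970) + (-0.154970)) = 1.995922.
With S = 11 species, ln S = 2.397895, so J = 1.995922/2.397895 = 0.832364, i.e. 0.8324 to 4 decimal places.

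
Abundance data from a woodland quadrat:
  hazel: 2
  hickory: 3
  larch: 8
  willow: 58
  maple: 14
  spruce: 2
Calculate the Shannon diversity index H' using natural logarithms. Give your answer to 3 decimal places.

1.073

Total N = 2+3+8+58+14+2 = 87, so the proportions are 0.02299, 0.03448, 0.09195, 0.66667, 0.16092, 0.02299 (working shown to 5 dp, full precision carried).
Each pᵢ ln pᵢ term: 0.02299×(-3.77276)=-0.08673, 0.03448×(-3.36730)=-0.11611, 0.09195×(-2.38647)=-0.21945, 0.66667×(-0.40547)=-0.27031, 0.16092×(-1.82685)=-0.29398, 0.02299×(-3.77276)=-0.08673.
Sum = -1.07331, so H' = 1.073.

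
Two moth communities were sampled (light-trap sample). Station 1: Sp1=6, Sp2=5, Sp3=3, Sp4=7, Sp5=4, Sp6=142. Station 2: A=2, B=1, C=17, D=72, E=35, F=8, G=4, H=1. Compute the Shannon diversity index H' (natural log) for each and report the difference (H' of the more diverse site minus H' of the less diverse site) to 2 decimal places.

0.68

Station 1: N=167, proportions 0.0359, 0.0299, 0.018, 0.0419, 0.024, 0.8503, giving H' = 0.6570 (working shown to 4 dp, full precision carried).
Station 2: N=140, proportions 0.0143, 0.0071, 0.1214, 0.5143, 0.25, 0.0571, 0.0286, 0.0071, giving H' = 1.3410.
Difference = |0.6570 − 1.3410| = 0.6840, i.e. 0.68 to 2 decimal places.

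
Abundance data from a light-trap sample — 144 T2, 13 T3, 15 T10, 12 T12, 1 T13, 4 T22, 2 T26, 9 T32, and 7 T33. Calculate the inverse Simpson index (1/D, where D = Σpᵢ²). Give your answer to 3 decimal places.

2.000

Total N = 144+13+15+12+1+4+2+9+7 = 207, so the proportions are 0.695652, 0.062802, 0.072464, 0.057971, 0.004831, 0.019324, 0.009662, 0.043478, 0.033816 (working shown to 6 dp, full precision carried).
D = 0.695652² + 0.062802² + 0.072464² + 0.057971² + 0.004831² + 0.019324² + 0.009662² + 0.043478² + 0.033816² = 0.483932 + 0.003944 + 0.005251 + 0.003361 + 0.000023 + 0.000373 + 0.000093 + 0.001890 + 0.001144 = 0.500012.
So 1/D = 1.99995, i.e. 2.000 to 3 decimal places.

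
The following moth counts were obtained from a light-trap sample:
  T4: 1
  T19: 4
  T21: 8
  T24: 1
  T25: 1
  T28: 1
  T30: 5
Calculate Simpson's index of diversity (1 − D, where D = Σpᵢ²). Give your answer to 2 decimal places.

Total N = 1+4+8+1+1+1+5 = 21, so the proportions are 0.0476, 0.1905, 0.381, 0.0476, 0.0476, 0.0476, 0.2381 (working shown to 4 dp, full precision carried).
D = 0.0476² + 0.1905² + 0.381² + 0.0476² + 0.0476² + 0.0476² + 0.2381² = 0.0023 + 0.0363 + 0.1451 + 0.0023 + 0.0023 + 0.0023 + 0.0567 = 0.2472.
So 1 − D = 0.7528, i.e. 0.75 to 2 decimal places.

0.75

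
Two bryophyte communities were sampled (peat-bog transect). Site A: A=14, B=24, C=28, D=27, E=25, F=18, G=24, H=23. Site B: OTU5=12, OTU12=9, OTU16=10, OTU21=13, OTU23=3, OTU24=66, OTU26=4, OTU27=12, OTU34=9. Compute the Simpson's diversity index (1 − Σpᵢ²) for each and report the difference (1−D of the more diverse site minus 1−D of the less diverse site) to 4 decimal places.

Site A: N=183, proportions 0.076503, 0.131148, 0.153005, 0.147541, 0.136612, 0.098361, 0.131148, 0.125683, giving 1−D = 0.870435 (working shown to 6 dp, full precision carried).
Site B: N=138, proportions 0.086957, 0.065217, 0.072464, 0.094203, 0.021739, 0.478261, 0.028986, 0.086957, 0.065217, giving 1−D = 0.732199.
Difference = |0.870435 − 0.732199| = 0.138236, i.e. 0.1382 to 4 decimal places.

0.1382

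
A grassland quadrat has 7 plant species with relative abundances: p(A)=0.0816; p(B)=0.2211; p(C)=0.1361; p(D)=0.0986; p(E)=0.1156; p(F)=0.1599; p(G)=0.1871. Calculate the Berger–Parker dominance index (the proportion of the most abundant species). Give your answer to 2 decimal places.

The largest proportion is 0.2211, i.e. d = 0.22 to 2 decimal places.

0.22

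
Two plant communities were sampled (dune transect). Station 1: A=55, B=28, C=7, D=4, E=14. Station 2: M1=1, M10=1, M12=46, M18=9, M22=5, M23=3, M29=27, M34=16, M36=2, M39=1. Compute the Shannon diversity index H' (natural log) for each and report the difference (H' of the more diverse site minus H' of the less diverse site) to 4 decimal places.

Station 1: N=108, proportions 0.509259, 0.259259, 0.064815, 0.037037, 0.12963, giving H' = 1.257887 (working shown to 6 dp, full precision carried).
Station 2: N=111, proportions 0.009009, 0.009009, 0.414414, 0.081081, 0.045045, 0.027027, 0.243243, 0.144144, 0.018018, 0.009009, giving H' = 1.628712.
Difference = |1.257887 − 1.628712| = 0.370825, i.e. 0.3708 to 4 decimal places.

0.3708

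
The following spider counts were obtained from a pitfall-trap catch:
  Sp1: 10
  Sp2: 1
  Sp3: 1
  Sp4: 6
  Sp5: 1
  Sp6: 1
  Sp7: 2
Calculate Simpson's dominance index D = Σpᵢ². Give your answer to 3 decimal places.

Total N = 10+1+1+6+1+1+2 = 22, so the proportions are 0.45455, 0.04545, 0.04545, 0.27273, 0.04545, 0.04545, 0.09091 (working shown to 5 dp, full precision carried).
D = 0.45455² + 0.04545² + 0.04545² + 0.27273² + 0.04545² + 0.04545² + 0.09091² = 0.20661 + 0.00207 + 0.00207 + 0.07438 + 0.00207 + 0.00207 + 0.00826 = 0.29752.
To 3 decimal places, D = 0.298.

0.298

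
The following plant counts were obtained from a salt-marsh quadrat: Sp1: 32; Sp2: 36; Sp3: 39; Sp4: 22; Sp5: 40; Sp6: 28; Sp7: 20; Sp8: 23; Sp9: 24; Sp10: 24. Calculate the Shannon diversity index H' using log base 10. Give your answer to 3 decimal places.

Total N = 32+36+39+22+40+28+20+23+24+24 = 288, so the proportions are 0.11111, 0.125, 0.13542, 0.07639, 0.13889, 0.09722, 0.06944, 0.07986, 0.08333, 0.08333 (working shown to 5 dp, full precision carried).
Each pᵢ log₁₀ pᵢ term: 0.11111×(-0.95424)=-0.10603, 0.125×(-0.90309)=-0.11289, 0.13542×(-0.86833)=-0.11759, 0.07639×(-1.11697)=-0.08532, 0.13889×(-0.85733)=-0.11907, 0.09722×(-1.01223)=-0.09841, 0.06944×(-1.15836)=-0.08044, 0.07986×(-1.09766)=-0.08766, 0.08333×(-1.07918)=-0.08993, 0.08333×(-1.07918)=-0.08993.
Sum = -0.98728, so H' = 0.987.

0.987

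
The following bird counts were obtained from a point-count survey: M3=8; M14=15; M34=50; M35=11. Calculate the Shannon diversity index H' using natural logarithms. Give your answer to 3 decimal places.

1.107

Total N = 8+15+50+11 = 84, so the proportions are 0.09524, 0.17857, 0.59524, 0.13095 (working shown to 5 dp, full precision carried).
Each pᵢ ln pᵢ term: 0.09524×(-2.35138)=-0.22394, 0.17857×(-1.72277)=-0.30764, 0.59524×(-0.51879)=-0.30881, 0.13095×(-2.03292)=-0.26622.
Sum = -1.10660, so H' = 1.107.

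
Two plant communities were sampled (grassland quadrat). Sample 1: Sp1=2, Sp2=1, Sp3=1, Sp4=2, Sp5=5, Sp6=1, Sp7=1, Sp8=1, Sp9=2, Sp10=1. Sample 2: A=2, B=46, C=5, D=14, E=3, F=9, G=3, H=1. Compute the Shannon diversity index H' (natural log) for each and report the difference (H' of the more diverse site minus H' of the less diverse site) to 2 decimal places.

Sample 1: N=17, proportions 0.1176, 0.0588, 0.0588, 0.1176, 0.2941, 0.0588, 0.0588, 0.0588, 0.1176, 0.0588, giving H' = 2.1152 (working shown to 4 dp, full precision carried).
Sample 2: N=83, proportions 0.0241, 0.5542, 0.0602, 0.1687, 0.0361, 0.1084, 0.0361, 0.012, giving H' = 1.4205.
Difference = |2.1152 − 1.4205| = 0.6947, i.e. 0.69 to 2 decimal places.

0.69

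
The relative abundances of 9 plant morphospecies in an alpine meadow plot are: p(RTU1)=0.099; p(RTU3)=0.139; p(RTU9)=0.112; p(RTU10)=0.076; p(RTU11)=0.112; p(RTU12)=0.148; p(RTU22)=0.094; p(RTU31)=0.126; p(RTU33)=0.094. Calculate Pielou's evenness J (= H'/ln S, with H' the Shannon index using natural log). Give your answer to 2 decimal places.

H' = −Σ pᵢ ln pᵢ = −((-0.2290) + (-0.2743) + (-0.2452) + (-0.1959) + (-0.2452) + (-0.2828) + (-0.2223) + (-0.2610) + (-0.2223)) = 2.1778 (working shown to 4 dp, full precision carried).
With S = 9 species, ln S = 2.1972, so J = 2.1778/2.1972 = 0.9911, i.e. 0.99 to 2 decimal places.

0.99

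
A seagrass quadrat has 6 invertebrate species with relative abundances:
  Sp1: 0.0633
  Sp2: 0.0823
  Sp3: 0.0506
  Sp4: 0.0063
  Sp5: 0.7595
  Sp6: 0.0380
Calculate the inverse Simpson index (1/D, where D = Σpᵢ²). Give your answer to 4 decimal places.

D = 0.0633² + 0.0823² + 0.0506² + 0.0063² + 0.7595² + 0.038² = 0.0040069 + 0.0067733 + 0.0025604 + 0.0000397 + 0.5768402 + 0.0014440 = 0.5916645 (working shown to 7 dp, full precision carried).
So 1/D = 1.690147, i.e. 1.6901 to 4 decimal places.

1.6901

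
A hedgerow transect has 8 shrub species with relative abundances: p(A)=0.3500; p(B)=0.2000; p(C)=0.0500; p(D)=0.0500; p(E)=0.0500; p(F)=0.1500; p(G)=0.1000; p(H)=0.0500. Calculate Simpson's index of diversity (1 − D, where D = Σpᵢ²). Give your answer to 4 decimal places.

D = 0.35² + 0.2² + 0.05² + 0.05² + 0.05² + 0.15² + 0.1² + 0.05² = 0.122500 + 0.040000 + 0.002500 + 0.002500 + 0.002500 + 0.022500 + 0.010000 + 0.002500 = 0.205000 (working shown to 6 dp, full precision carried).
So 1 − D = 0.795000, i.e. 0.7950 to 4 decimal places.

0.7950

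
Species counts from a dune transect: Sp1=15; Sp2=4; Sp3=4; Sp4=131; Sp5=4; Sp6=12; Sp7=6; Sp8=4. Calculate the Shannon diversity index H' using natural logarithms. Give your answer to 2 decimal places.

1.07

Total N = 15+4+4+131+4+12+6+4 = 180, so the proportions are 0.0833, 0.0222, 0.0222, 0.7278, 0.0222, 0.0667, 0.0333, 0.0222 (working shown to 4 dp, full precision carried).
Each pᵢ ln pᵢ term: 0.0833×(-2.4849)=-0.2071, 0.0222×(-3.8067)=-0.0846, 0.0222×(-3.8067)=-0.0846, 0.7278×(-0.3178)=-0.2313, 0.0222×(-3.8067)=-0.0846, 0.0667×(-2.7081)=-0.1805, 0.0333×(-3.4012)=-0.1134, 0.0222×(-3.8067)=-0.0846.
Sum = -1.0706, so H' = 1.07.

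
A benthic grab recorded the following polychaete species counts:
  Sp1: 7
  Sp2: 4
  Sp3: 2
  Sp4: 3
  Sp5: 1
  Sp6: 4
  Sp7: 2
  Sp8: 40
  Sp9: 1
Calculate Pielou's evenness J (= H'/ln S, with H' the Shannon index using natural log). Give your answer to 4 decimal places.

Total N = 7+4+2+3+1+4+2+40+1 = 64, so the proportions are 0.109375, 0.0625, 0.03125, 0.046875, 0.015625, 0.0625, 0.03125, 0.625, 0.015625 (working shown to 6 dp, full precision carried).
H' = −Σ pᵢ ln pᵢ = −((-0.242044) + (-0.173287) + (-0.108304) + (-0.143450) + (-0.064983) + (-0.173287) + (-0.108304) + (-0.293752) + (-0.064983)) = 1.372394.
With S = 9 species, ln S = 2.197225, so J = 1.372394/2.197225 = 0.624603, i.e. 0.6246 to 4 decimal places.

0.6246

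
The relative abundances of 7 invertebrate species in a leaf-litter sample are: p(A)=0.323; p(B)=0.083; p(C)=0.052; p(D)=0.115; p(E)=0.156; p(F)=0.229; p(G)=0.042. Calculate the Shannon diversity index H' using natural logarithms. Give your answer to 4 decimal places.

1.7346

Each pᵢ ln pᵢ term (working shown to 6 dp, full precision carried): 0.323×(-1.130103)=-0.365023, 0.083×(-2.488915)=-0.206580, 0.052×(-2.956512)=-0.153739, 0.115×(-2.162823)=-0.248725, 0.156×(-1.857899)=-0.289832, 0.229×(-1.474033)=-0.337554, 0.042×(-3.170086)=-0.133144.
Sum = -1.734596, so H' = 1.7346.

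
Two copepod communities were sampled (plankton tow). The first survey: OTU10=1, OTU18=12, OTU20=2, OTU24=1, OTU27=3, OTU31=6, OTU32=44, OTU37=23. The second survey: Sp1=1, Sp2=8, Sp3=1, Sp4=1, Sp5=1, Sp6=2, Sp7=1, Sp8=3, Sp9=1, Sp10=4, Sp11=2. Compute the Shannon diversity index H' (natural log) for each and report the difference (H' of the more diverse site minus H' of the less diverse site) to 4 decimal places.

The first survey: N=92, proportions 0.01087, 0.130435, 0.021739, 0.01087, 0.032609, 0.065217, 0.478261, 0.25, giving H' = 1.436220 (working shown to 6 dp, full precision carried).
The second survey: N=25, proportions 0.04, 0.32, 0.04, 0.04, 0.04, 0.08, 0.04, 0.12, 0.04, 0.16, 0.08, giving H' = 2.088910.
Difference = |1.436220 − 2.088910| = 0.652690, i.e. 0.6527 to 4 decimal places.

0.6527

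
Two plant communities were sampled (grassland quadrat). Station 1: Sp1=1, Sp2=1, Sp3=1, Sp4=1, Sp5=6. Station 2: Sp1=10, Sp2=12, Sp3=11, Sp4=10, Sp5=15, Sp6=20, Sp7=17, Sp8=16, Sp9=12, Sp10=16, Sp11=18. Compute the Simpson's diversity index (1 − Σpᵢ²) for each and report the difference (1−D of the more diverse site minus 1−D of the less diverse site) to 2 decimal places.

Station 1: N=10, proportions 0.1, 0.1, 0.1, 0.1, 0.6, giving 1−D = 0.6000 (working shown to 4 dp, full precision carried).
Station 2: N=157, proportions 0.0637, 0.0764, 0.0701, 0.0637, 0.0955, 0.1274, 0.1083, 0.1019, 0.0764, 0.1019, 0.1146, giving 1−D = 0.9043.
Difference = |0.6000 − 0.9043| = 0.3043, i.e. 0.30 to 2 decimal places.

0.30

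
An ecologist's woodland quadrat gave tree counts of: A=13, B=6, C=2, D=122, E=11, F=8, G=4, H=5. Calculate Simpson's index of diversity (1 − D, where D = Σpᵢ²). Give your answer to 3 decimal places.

0.476

Total N = 13+6+2+122+11+8+4+5 = 171, so the proportions are 0.07602, 0.03509, 0.0117, 0.71345, 0.06433, 0.04678, 0.02339, 0.02924 (working shown to 5 dp, full precision carried).
D = 0.07602² + 0.03509² + 0.0117² + 0.71345² + 0.06433² + 0.04678² + 0.02339² + 0.02924² = 0.00578 + 0.00123 + 0.00014 + 0.50901 + 0.00414 + 0.00219 + 0.00055 + 0.00085 = 0.52389.
So 1 − D = 0.47611, i.e. 0.476 to 3 decimal places.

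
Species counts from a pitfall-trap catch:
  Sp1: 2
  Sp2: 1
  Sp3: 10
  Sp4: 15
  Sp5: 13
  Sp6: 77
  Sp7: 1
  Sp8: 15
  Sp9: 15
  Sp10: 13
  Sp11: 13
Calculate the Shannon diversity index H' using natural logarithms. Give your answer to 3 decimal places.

Total N = 2+1+10+15+13+77+1+15+15+13+13 = 175, so the proportions are 0.01143, 0.00571, 0.05714, 0.08571, 0.07429, 0.44, 0.00571, 0.08571, 0.08571, 0.07429, 0.07429 (working shown to 5 dp, full precision carried).
Each pᵢ ln pᵢ term: 0.01143×(-4.47164)=-0.05110, 0.00571×(-5.16479)=-0.02951, 0.05714×(-2.86220)=-0.16355, 0.08571×(-2.45674)=-0.21058, 0.07429×(-2.59984)=-0.19313, 0.44×(-0.82098)=-0.36123, 0.00571×(-5.16479)=-0.02951, 0.08571×(-2.45674)=-0.21058, 0.08571×(-2.45674)=-0.21058, 0.07429×(-2.59984)=-0.19313, 0.07429×(-2.59984)=-0.19313.
Sum = -1.84604, so H' = 1.846.

1.846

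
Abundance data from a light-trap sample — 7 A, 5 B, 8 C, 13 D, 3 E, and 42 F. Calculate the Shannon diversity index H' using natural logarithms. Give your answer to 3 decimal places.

1.383

Total N = 7+5+8+13+3+42 = 78, so the proportions are 0.08974, 0.0641, 0.10256, 0.16667, 0.03846, 0.53846 (working shown to 5 dp, full precision carried).
Each pᵢ ln pᵢ term: 0.08974×(-2.41080)=-0.21635, 0.0641×(-2.74727)=-0.17611, 0.10256×(-2.27727)=-0.23357, 0.16667×(-1.79176)=-0.29863, 0.03846×(-3.25810)=-0.12531, 0.53846×(-0.61904)=-0.33333.
Sum = -1.38329, so H' = 1.383.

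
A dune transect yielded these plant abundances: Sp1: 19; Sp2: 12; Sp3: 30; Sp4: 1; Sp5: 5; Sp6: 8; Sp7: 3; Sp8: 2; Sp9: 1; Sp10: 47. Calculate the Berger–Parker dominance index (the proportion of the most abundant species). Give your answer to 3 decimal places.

Total N = 19+12+30+1+5+8+3+2+1+47 = 128, so the proportions are 0.14844, 0.09375, 0.23438, 0.00781, 0.03906, 0.0625, 0.02344, 0.01562, 0.00781, 0.36719 (working shown to 5 dp, full precision carried).
The largest proportion is 0.36719, i.e. d = 0.367 to 3 decimal places.

0.367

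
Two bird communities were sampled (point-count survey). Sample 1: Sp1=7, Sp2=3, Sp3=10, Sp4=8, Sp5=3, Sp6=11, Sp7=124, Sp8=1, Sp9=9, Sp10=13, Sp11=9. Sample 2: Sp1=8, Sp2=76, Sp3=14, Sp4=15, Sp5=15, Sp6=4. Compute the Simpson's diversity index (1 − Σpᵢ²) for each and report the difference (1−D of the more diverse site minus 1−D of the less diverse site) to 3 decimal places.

Sample 1: N=198, proportions 0.03535, 0.01515, 0.05051, 0.0404, 0.01515, 0.05556, 0.62626, 0.00505, 0.04545, 0.06566, 0.04545, giving 1−D = 0.59035 (working shown to 5 dp, full precision carried).
Sample 2: N=132, proportions 0.06061, 0.57576, 0.10606, 0.11364, 0.11364, 0.0303, giving 1−D = 0.62684.
Difference = |0.59035 − 0.62684| = 0.03649, i.e. 0.036 to 3 decimal places.

0.036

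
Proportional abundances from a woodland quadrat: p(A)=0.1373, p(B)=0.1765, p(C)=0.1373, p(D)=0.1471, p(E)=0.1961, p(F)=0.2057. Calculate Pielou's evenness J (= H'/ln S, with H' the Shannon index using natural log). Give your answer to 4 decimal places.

H' = −Σ pᵢ ln pᵢ = −((-0.272621) + (-0.306128) + (-0.272621) + (-0.281938) + (-0.319473) + (-0.325281)) = 1.778061 (working shown to 6 dp, full precision carried).
With S = 6 species, ln S = 1.791759, so J = 1.778061/1.791759 = 0.992355, i.e. 0.9924 to 4 decimal places.

0.9924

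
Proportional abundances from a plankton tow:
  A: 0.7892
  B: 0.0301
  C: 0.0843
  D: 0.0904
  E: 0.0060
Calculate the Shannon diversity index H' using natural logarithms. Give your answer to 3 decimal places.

0.749

Each pᵢ ln pᵢ term (working shown to 5 dp, full precision carried): 0.7892×(-0.23674)=-0.18683, 0.0301×(-3.50323)=-0.10545, 0.0843×(-2.47337)=-0.20851, 0.0904×(-2.40351)=-0.21728, 0.006×(-5.11600)=-0.03070.
Sum = -0.74876, so H' = 0.749.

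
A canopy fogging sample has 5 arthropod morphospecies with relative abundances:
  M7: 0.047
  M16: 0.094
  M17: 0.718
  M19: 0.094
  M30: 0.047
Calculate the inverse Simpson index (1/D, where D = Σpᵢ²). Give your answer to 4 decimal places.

1.8601

D = 0.047² + 0.094² + 0.718² + 0.094² + 0.047² = 0.0022090 + 0.0088360 + 0.5155240 + 0.0088360 + 0.0022090 = 0.5376140 (working shown to 7 dp, full precision carried).
So 1/D = 1.860071, i.e. 1.8601 to 4 decimal places.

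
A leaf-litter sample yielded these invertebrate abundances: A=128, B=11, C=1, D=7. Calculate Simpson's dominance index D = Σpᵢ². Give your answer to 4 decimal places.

Total N = 128+11+1+7 = 147, so the proportions are 0.870748, 0.07483, 0.006803, 0.047619 (working shown to 6 dp, full precision carried).
D = 0.870748² + 0.07483² + 0.006803² + 0.047619² = 0.758203 + 0.005600 + 0.000046 + 0.002268 = 0.766116.
To 4 decimal places, D = 0.7661.

0.7661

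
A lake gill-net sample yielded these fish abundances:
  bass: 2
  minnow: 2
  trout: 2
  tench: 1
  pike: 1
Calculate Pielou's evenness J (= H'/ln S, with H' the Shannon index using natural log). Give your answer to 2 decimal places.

Total N = 2+2+2+1+1 = 8, so the proportions are 0.25, 0.25, 0.25, 0.125, 0.125 (working shown to 4 dp, full precision carried).
H' = −Σ pᵢ ln pᵢ = −((-0.3466) + (-0.3466) + (-0.3466) + (-0.2599) + (-0.2599)) = 1.5596.
With S = 5 species, ln S = 1.6094, so J = 1.5596/1.6094 = 0.9690, i.e. 0.97 to 2 decimal places.

0.97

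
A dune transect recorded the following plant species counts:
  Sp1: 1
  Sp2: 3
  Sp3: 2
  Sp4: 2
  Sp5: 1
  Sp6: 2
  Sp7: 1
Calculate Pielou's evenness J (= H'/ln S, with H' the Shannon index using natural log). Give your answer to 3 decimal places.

0.958

Total N = 1+3+2+2+1+2+1 = 12, so the proportions are 0.08333, 0.25, 0.16667, 0.16667, 0.08333, 0.16667, 0.08333 (working shown to 5 dp, full precision carried).
H' = −Σ pᵢ ln pᵢ = −((-0.20708) + (-0.34657) + (-0.29863) + (-0.29863) + (-0.20708) + (-0.29863) + (-0.20708)) = 1.86368.
With S = 7 species, ln S = 1.94591, so J = 1.86368/1.94591 = 0.95774, i.e. 0.958 to 3 decimal places.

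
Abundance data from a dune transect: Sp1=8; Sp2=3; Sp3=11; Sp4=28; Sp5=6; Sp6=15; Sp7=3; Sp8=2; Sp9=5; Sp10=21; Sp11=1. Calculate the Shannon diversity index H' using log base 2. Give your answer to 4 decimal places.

2.9377

Total N = 8+3+11+28+6+15+3+2+5+21+1 = 103, so the proportions are 0.07767, 0.029126, 0.106796, 0.271845, 0.058252, 0.145631, 0.029126, 0.019417, 0.048544, 0.203883, 0.009709 (working shown to 6 dp, full precision carried).
Each pᵢ log₂ pᵢ term: 0.07767×(-3.686501)=-0.286330, 0.029126×(-5.101538)=-0.148588, 0.106796×(-3.227069)=-0.344638, 0.271845×(-1.879146)=-0.510836, 0.058252×(-4.101538)=-0.238925, 0.145631×(-2.779610)=-0.404798, 0.029126×(-5.101538)=-0.148588, 0.019417×(-5.686501)=-0.110417, 0.048544×(-4.364572)=-0.211872, 0.203883×(-2.294183)=-0.467746, 0.009709×(-6.686501)=-0.064917.
Sum = -2.937657, so H' = 2.9377.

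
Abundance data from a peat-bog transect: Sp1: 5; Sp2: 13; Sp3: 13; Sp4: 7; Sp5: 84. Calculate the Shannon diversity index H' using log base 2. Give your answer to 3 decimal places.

1.485

Total N = 5+13+13+7+84 = 122, so the proportions are 0.04098, 0.10656, 0.10656, 0.05738, 0.68852 (working shown to 5 dp, full precision carried).
Each pᵢ log₂ pᵢ term: 0.04098×(-4.60881)=-0.18889, 0.10656×(-3.23030)=-0.34421, 0.10656×(-3.23030)=-0.34421, 0.05738×(-4.12338)=-0.23659, 0.68852×(-0.53842)=-0.37072.
Sum = -1.48461, so H' = 1.485.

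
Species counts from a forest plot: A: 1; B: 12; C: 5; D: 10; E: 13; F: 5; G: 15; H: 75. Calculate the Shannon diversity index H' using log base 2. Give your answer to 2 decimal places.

2.14

Total N = 1+12+5+10+13+5+15+75 = 136, so the proportions are 0.0074, 0.0882, 0.0368, 0.0735, 0.0956, 0.0368, 0.1103, 0.5515 (working shown to 4 dp, full precision carried).
Each pᵢ log₂ pᵢ term: 0.0074×(-7.0875)=-0.0521, 0.0882×(-3.5025)=-0.3090, 0.0368×(-4.7655)=-0.1752, 0.0735×(-3.7655)=-0.2769, 0.0956×(-3.3870)=-0.3238, 0.0368×(-4.7655)=-0.1752, 0.1103×(-3.1806)=-0.3508, 0.5515×(-0.8586)=-0.4735.
Sum = -2.1365, so H' = 2.14.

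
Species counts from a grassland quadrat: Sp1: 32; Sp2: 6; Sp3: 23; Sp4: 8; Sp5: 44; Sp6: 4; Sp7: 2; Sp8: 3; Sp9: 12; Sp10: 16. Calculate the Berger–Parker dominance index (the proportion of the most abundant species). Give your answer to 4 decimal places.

Total N = 32+6+23+8+44+4+2+3+12+16 = 150, so the proportions are 0.213333, 0.04, 0.153333, 0.053333, 0.293333, 0.026667, 0.013333, 0.02, 0.08, 0.106667 (working shown to 6 dp, full precision carried).
The largest proportion is 0.293333, i.e. d = 0.2933 to 4 decimal places.

0.2933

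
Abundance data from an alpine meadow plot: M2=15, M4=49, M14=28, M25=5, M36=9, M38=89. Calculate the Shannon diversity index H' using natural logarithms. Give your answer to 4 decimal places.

Total N = 15+49+28+5+9+89 = 195, so the proportions are 0.076923, 0.251282, 0.14359, 0.025641, 0.046154, 0.45641 (working shown to 6 dp, full precision carried).
Each pᵢ ln pᵢ term: 0.076923×(-2.564949)=-0.197304, 0.251282×(-1.381179)=-0.347066, 0.14359×(-1.940795)=-0.278678, 0.025641×(-3.663562)=-0.093937, 0.046154×(-3.075775)=-0.141959, 0.45641×(-0.784363)=-0.357991.
Sum = -1.416935, so H' = 1.4169.

1.4169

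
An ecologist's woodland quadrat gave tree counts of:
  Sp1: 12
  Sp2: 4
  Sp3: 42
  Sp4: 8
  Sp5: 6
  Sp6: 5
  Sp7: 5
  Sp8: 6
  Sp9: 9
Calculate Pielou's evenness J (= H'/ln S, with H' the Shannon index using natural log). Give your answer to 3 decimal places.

Total N = 12+4+42+8+6+5+5+6+9 = 97, so the proportions are 0.12371, 0.04124, 0.43299, 0.08247, 0.06186, 0.05155, 0.05155, 0.06186, 0.09278 (working shown to 5 dp, full precision carried).
H' = −Σ pᵢ ln pᵢ = −((-0.25853) + (-0.13148) + (-0.36243) + (-0.20580) + (-0.17214) + (-0.15285) + (-0.15285) + (-0.17214) + (-0.22059)) = 1.82881.
With S = 9 species, ln S = 2.19722, so J = 1.82881/2.19722 = 0.83233, i.e. 0.832 to 3 decimal places.

0.832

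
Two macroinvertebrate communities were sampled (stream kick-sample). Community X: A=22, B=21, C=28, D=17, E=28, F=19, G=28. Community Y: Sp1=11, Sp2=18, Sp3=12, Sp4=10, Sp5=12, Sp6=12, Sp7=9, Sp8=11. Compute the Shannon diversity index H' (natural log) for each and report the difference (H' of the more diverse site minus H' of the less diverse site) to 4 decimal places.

Community X: N=163, proportions 0.134969, 0.128834, 0.171779, 0.104294, 0.171779, 0.116564, 0.171779, giving H' = 1.928400 (working shown to 6 dp, full precision carried).
Community Y: N=95, proportions 0.115789, 0.189474, 0.126316, 0.105263, 0.126316, 0.126316, 0.094737, 0.115789, giving H' = 2.058741.
Difference = |1.928400 − 2.058741| = 0.130341, i.e. 0.1303 to 4 decimal places.

0.1303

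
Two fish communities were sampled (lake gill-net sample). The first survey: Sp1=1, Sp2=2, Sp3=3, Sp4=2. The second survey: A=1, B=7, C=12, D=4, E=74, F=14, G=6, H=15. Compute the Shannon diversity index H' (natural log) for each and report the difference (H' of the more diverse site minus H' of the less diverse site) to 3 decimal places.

0.142

The first survey: N=8, proportions 0.125, 0.25, 0.375, 0.25, giving H' = 1.32089 (working shown to 5 dp, full precision carried).
The second survey: N=133, proportions 0.00752, 0.05263, 0.09023, 0.03008, 0.55639, 0.10526, 0.04511, 0.11278, giving H' = 1.46325.
Difference = |1.32089 − 1.46325| = 0.14236, i.e. 0.142 to 3 decimal places.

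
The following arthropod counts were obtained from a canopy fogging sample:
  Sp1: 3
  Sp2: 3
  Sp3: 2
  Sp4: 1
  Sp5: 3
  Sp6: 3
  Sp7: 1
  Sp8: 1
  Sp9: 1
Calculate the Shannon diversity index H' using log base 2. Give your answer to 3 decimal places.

3.002

Total N = 3+3+2+1+3+3+1+1+1 = 18, so the proportions are 0.16667, 0.16667, 0.11111, 0.05556, 0.16667, 0.16667, 0.05556, 0.05556, 0.05556 (working shown to 5 dp, full precision carried).
Each pᵢ log₂ pᵢ term: 0.16667×(-2.58496)=-0.43083, 0.16667×(-2.58496)=-0.43083, 0.11111×(-3.16993)=-0.35221, 0.05556×(-4.16993)=-0.23166, 0.16667×(-2.58496)=-0.43083, 0.16667×(-2.58496)=-0.43083, 0.05556×(-4.16993)=-0.23166, 0.05556×(-4.16993)=-0.23166, 0.05556×(-4.16993)=-0.23166.
Sum = -3.00217, so H' = 3.002.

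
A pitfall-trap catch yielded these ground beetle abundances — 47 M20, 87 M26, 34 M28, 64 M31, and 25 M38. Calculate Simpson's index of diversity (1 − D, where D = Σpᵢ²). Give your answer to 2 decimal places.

Total N = 47+87+34+64+25 = 257, so the proportions are 0.1829, 0.3385, 0.1323, 0.249, 0.0973 (working shown to 4 dp, full precision carried).
D = 0.1829² + 0.3385² + 0.1323² + 0.249² + 0.0973² = 0.0334 + 0.1146 + 0.0175 + 0.0620 + 0.0095 = 0.2370.
So 1 − D = 0.7630, i.e. 0.76 to 2 decimal places.

0.76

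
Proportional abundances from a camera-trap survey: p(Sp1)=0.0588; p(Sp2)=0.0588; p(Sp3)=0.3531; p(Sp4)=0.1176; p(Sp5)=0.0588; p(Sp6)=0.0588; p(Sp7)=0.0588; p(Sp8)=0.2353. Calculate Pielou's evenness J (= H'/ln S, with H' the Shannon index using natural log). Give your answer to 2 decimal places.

0.86

H' = −Σ pᵢ ln pᵢ = −((-0.1666) + (-0.1666) + (-0.3676) + (-0.2517) + (-0.1666) + (-0.1666) + (-0.1666) + (-0.3405)) = 1.7928 (working shown to 4 dp, full precision carried).
With S = 8 species, ln S = 2.0794, so J = 1.7928/2.0794 = 0.8622, i.e. 0.86 to 2 decimal places.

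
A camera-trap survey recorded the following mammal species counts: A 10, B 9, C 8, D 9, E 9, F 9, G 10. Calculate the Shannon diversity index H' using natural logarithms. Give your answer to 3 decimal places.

1.943

Total N = 10+9+8+9+9+9+10 = 64, so the proportions are 0.15625, 0.14062, 0.125, 0.14062, 0.14062, 0.14062, 0.15625 (working shown to 5 dp, full precision carried).
Each pᵢ ln pᵢ term: 0.15625×(-1.85630)=-0.29005, 0.14062×(-1.96166)=-0.27586, 0.125×(-2.07944)=-0.25993, 0.14062×(-1.96166)=-0.27586, 0.14062×(-1.96166)=-0.27586, 0.14062×(-1.96166)=-0.27586, 0.15625×(-1.85630)=-0.29005.
Sum = -1.94346, so H' = 1.943.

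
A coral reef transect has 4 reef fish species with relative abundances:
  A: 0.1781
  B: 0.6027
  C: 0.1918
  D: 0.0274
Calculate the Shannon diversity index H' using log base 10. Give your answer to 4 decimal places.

0.4463

Each pᵢ log₁₀ pᵢ term (working shown to 6 dp, full precision carried): 0.1781×(-0.749336)=-0.133457, 0.6027×(-0.219899)=-0.132533, 0.1918×(-0.717151)=-0.137550, 0.0274×(-1.562249)=-0.042806.
Sum = -0.446345, so H' = 0.4463.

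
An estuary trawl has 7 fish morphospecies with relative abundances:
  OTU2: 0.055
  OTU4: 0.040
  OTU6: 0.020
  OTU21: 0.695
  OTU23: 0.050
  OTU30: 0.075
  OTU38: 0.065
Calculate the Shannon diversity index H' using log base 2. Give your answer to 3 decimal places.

Each pᵢ log₂ pᵢ term (working shown to 5 dp, full precision carried): 0.055×(-4.18442)=-0.23014, 0.04×(-4.64386)=-0.18575, 0.02×(-5.64386)=-0.11288, 0.695×(-0.52492)=-0.36482, 0.05×(-4.32193)=-0.21610, 0.075×(-3.73697)=-0.28027, 0.065×(-3.94342)=-0.25632.
Sum = -1.64628, so H' = 1.646.

1.646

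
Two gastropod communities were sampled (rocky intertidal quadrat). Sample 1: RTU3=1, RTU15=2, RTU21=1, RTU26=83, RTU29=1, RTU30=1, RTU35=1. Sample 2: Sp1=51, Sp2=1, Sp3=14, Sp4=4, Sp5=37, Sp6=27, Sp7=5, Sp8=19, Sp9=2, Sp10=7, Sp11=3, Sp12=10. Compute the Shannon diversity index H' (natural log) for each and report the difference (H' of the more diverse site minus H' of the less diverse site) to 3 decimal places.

Sample 1: N=90, proportions 0.011111, 0.022222, 0.011111, 0.922222, 0.011111, 0.011111, 0.011111, giving H' = 0.409253 (working shown to 6 dp, full precision carried).
Sample 2: N=180, proportions 0.283333, 0.005556, 0.077778, 0.022222, 0.205556, 0.15, 0.027778, 0.105556, 0.011111, 0.038889, 0.016667, 0.055556, giving H' = 2.021137.
Difference = |0.409253 − 2.021137| = 1.611884, i.e. 1.612 to 3 decimal places.

1.612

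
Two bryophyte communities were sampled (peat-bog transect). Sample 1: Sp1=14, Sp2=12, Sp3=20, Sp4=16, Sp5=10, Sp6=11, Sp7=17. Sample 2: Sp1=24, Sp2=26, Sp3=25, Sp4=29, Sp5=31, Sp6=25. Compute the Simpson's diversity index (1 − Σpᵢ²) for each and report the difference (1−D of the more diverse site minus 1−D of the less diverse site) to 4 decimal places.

0.0175

Sample 1: N=100, proportions 0.14, 0.12, 0.2, 0.16, 0.1, 0.11, 0.17, giving 1−D = 0.849400 (working shown to 6 dp, full precision carried).
Sample 2: N=160, proportions 0.15, 0.1625, 0.15625, 0.18125, 0.19375, 0.15625, giving 1−D = 0.831875.
Difference = |0.849400 − 0.831875| = 0.017525, i.e. 0.0175 to 4 decimal places.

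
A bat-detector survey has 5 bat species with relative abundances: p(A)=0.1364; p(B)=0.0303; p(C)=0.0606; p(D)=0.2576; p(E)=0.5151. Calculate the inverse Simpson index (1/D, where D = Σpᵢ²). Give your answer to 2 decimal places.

2.82

D = 0.1364² + 0.0303² + 0.0606² + 0.2576² + 0.5151² = 0.01860 + 0.00092 + 0.00367 + 0.06636 + 0.26533 = 0.35488 (working shown to 5 dp, full precision carried).
So 1/D = 2.8178, i.e. 2.82 to 2 decimal places.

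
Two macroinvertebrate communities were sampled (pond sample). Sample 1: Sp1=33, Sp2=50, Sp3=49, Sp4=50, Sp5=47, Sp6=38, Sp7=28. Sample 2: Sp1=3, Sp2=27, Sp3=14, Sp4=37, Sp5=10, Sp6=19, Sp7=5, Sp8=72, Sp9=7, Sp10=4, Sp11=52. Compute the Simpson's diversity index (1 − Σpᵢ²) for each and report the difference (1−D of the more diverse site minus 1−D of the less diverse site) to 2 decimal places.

0.02

Sample 1: N=295, proportions 0.11186, 0.16949, 0.1661, 0.16949, 0.15932, 0.12881, 0.09492, giving 1−D = 0.85146 (working shown to 5 dp, full precision carried).
Sample 2: N=250, proportions 0.012, 0.108, 0.056, 0.148, 0.04, 0.076, 0.02, 0.288, 0.028, 0.016, 0.208, giving 1−D = 0.82813.
Difference = |0.85146 − 0.82813| = 0.02333, i.e. 0.02 to 2 decimal places.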